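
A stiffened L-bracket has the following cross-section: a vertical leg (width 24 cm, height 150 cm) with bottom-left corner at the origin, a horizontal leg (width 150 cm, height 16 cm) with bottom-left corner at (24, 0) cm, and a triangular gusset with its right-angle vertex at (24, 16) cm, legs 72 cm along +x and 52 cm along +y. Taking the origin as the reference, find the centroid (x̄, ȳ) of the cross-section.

vertical leg: A = 24 × 150 = 3600.00, centroid at (12.00, 75.00).
horizontal leg: A = 150 × 16 = 2400.00, centroid at (99.00, 8.00).
gusset: A = ½·72·52 = 1872.00, centroid at (48.00, 33.33).
ΣA = 7872.00 cm², ΣAx̄ = 370656.00 cm³, ΣAȳ = 351600.00 cm³.
x̄ = 370656.00/7872.00 = 47.09 cm; ȳ = 351600.00/7872.00 = 44.66 cm.

x̄ = 47.09 cm, ȳ = 44.66 cm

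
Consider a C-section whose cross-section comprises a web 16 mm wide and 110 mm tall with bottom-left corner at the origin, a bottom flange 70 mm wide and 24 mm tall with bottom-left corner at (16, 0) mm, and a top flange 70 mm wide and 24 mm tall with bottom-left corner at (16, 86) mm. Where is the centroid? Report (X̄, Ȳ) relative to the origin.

X̄ = 36.22 mm, Ȳ = 55.00 mm

Part | A | x̄ᵢ | ȳᵢ | A·x̄ᵢ | A·ȳᵢ
web | 1760.00 | 8.00 | 55.00 | 14080.00 | 96800.00
bottom flange | 1680.00 | 51.00 | 12.00 | 85680.00 | 20160.00
top flange | 1680.00 | 51.00 | 98.00 | 85680.00 | 164640.00
Σ | 5120.00 |  |  | 185440.00 | 281600.00
X̄ = 185440.00 / 5120.00 = 36.22 mm
Ȳ = 281600.00 / 5120.00 = 55.00 mm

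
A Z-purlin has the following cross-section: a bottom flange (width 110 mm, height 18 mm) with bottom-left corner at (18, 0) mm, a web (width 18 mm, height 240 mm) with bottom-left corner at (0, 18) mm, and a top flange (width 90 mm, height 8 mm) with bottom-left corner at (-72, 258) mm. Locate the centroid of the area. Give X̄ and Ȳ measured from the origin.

X̄ = 23.36 mm, Ȳ = 114.33 mm

Part | A | x̄ᵢ | ȳᵢ | A·x̄ᵢ | A·ȳᵢ
bottom flange | 1980.00 | 73.00 | 9.00 | 144540.00 | 17820.00
web | 4320.00 | 9.00 | 138.00 | 38880.00 | 596160.00
top flange | 720.00 | -27.00 | 262.00 | -19440.00 | 188640.00
Σ | 7020.00 |  |  | 163980.00 | 802620.00
X̄ = 163980.00 / 7020.00 = 23.36 mm
Ȳ = 802620.00 / 7020.00 = 114.33 mm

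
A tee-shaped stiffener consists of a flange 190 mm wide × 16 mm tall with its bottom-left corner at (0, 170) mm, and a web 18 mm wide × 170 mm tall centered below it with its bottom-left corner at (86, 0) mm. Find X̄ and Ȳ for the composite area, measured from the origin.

web: A = 18 × 170 = 3060.00, centroid at (95.00, 85.00).
flange: A = 190 × 16 = 3040.00, centroid at (95.00, 178.00).
ΣA = 6100.00 mm², ΣAX̄ = 579500.00 mm³, ΣAȲ = 801220.00 mm³.
X̄ = 579500.00/6100.00 = 95.00 mm; Ȳ = 801220.00/6100.00 = 131.35 mm.

X̄ = 95.00 mm, Ȳ = 131.35 mm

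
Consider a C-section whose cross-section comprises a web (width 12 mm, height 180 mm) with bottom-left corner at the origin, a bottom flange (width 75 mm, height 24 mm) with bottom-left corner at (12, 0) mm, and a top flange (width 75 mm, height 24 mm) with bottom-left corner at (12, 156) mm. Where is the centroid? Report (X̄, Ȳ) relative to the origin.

X̄ = 33.19 mm, Ȳ = 90.00 mm

web: A = 12 × 180 = 2160.00, centroid at (6.00, 90.00).
bottom flange: A = 75 × 24 = 1800.00, centroid at (49.50, 12.00).
top flange: A = 75 × 24 = 1800.00, centroid at (49.50, 168.00).
ΣA = 5760.00 mm², ΣAX̄ = 191160.00 mm³, ΣAȲ = 518400.00 mm³.
X̄ = 191160.00/5760.00 = 33.19 mm; Ȳ = 518400.00/5760.00 = 90.00 mm.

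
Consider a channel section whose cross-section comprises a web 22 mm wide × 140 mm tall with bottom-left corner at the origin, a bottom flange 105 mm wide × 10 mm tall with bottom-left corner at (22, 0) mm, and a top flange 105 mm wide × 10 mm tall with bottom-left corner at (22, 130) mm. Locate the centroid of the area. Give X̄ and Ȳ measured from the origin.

web: A = 22 × 140 = 3080.00, centroid at (11.00, 70.00).
bottom flange: A = 105 × 10 = 1050.00, centroid at (74.50, 5.00).
top flange: A = 105 × 10 = 1050.00, centroid at (74.50, 135.00).
ΣA = 5180.00 mm²
ΣAX̄ = (3080.00)(11.00) + (1050.00)(74.50) + (1050.00)(74.50) = 190330.00 mm³
ΣAȲ = (3080.00)(70.00) + (1050.00)(5.00) + (1050.00)(135.00) = 362600.00 mm³
X̄ = 190330.00 / 5180.00 = 36.74 mm
Ȳ = 362600.00 / 5180.00 = 70.00 mm

X̄ = 36.74 mm, Ȳ = 70.00 mm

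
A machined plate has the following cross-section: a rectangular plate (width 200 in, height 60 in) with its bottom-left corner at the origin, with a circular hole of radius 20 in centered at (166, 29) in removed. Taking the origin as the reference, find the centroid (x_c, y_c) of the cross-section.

Part | A | x̄ᵢ | ȳᵢ | A·x̄ᵢ | A·ȳᵢ
plate | 12000.00 | 100.00 | 30.00 | 1200000.00 | 360000.00
hole | -1256.64 | 166.00 | 29.00 | -208601.75 | -36442.47
Σ | 10743.36 |  |  | 991398.25 | 323557.53
x_c = 991398.25 / 10743.36 = 92.28 in
y_c = 323557.53 / 10743.36 = 30.12 in

x_c = 92.28 in, y_c = 30.12 in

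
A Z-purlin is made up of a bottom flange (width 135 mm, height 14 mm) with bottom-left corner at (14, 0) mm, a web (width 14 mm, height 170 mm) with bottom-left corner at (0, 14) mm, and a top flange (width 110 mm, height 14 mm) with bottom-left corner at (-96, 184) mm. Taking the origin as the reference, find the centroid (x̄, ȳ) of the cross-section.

bottom flange: A = 135 × 14 = 1890.00, centroid at (81.50, 7.00).
web: A = 14 × 170 = 2380.00, centroid at (7.00, 99.00).
top flange: A = 110 × 14 = 1540.00, centroid at (-41.00, 191.00).
ΣA = 5810.00 mm²
ΣAx̄ = (1890.00)(81.50) + (2380.00)(7.00) + (1540.00)(-41.00) = 107555.00 mm³
ΣAȳ = (1890.00)(7.00) + (2380.00)(99.00) + (1540.00)(191.00) = 542990.00 mm³
x̄ = 107555.00 / 5810.00 = 18.51 mm
ȳ = 542990.00 / 5810.00 = 93.46 mm

x̄ = 18.51 mm, ȳ = 93.46 mm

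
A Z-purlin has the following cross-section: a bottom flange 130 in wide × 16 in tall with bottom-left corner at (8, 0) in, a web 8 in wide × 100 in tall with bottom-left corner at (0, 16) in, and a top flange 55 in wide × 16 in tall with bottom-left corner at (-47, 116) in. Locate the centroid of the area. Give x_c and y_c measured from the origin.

bottom flange: A = 130 × 16 = 2080.00, centroid at (73.00, 8.00).
web: A = 8 × 100 = 800.00, centroid at (4.00, 66.00).
top flange: A = 55 × 16 = 880.00, centroid at (-19.50, 124.00).
ΣA = 3760.00 in²
ΣAx_c = (2080.00)(73.00) + (800.00)(4.00) + (880.00)(-19.50) = 137880.00 in³
ΣAy_c = (2080.00)(8.00) + (800.00)(66.00) + (880.00)(124.00) = 178560.00 in³
x_c = 137880.00 / 3760.00 = 36.67 in
y_c = 178560.00 / 3760.00 = 47.49 in

x_c = 36.67 in, y_c = 47.49 in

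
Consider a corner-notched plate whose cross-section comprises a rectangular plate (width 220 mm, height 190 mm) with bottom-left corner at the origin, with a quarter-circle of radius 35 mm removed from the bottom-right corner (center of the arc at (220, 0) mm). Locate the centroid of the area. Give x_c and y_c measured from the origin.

x_c = 107.76 mm, y_c = 96.89 mm

plate: A = 220 × 190 = 41800.00, centroid at (110.00, 95.00).
removed quarter-circle: A = −¼π·35² = -962.11, centroid at (205.15, 14.85).
ΣA = 40837.89 mm², ΣAx_c = 4400626.86 mm³, ΣAy_c = 3956708.33 mm³.
x_c = 4400626.86/40837.89 = 107.76 mm; y_c = 3956708.33/40837.89 = 96.89 mm.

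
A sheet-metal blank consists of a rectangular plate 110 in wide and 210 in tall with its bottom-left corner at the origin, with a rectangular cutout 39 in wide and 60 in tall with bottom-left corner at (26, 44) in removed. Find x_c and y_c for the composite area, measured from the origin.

Part | A | x̄ᵢ | ȳᵢ | A·x̄ᵢ | A·ȳᵢ
plate | 23100.00 | 55.00 | 105.00 | 1270500.00 | 2425500.00
hole | -2340.00 | 45.50 | 74.00 | -106470.00 | -173160.00
Σ | 20760.00 |  |  | 1164030.00 | 2252340.00
x_c = 1164030.00 / 20760.00 = 56.07 in
y_c = 2252340.00 / 20760.00 = 108.49 in

x_c = 56.07 in, y_c = 108.49 in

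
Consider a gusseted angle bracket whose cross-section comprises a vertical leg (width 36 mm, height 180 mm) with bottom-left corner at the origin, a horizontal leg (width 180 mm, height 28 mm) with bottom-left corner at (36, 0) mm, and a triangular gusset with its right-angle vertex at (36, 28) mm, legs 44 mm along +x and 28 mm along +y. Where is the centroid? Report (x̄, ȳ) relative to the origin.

x̄ = 64.51 mm, ȳ = 55.76 mm

vertical leg: A = 36 × 180 = 6480.00, centroid at (18.00, 90.00).
horizontal leg: A = 180 × 28 = 5040.00, centroid at (126.00, 14.00).
gusset: A = ½·44·28 = 616.00, centroid at (50.67, 37.33).
ΣA = 12136.00 mm², ΣAx̄ = 782890.67 mm³, ΣAȳ = 676757.33 mm³.
x̄ = 782890.67/12136.00 = 64.51 mm; ȳ = 676757.33/12136.00 = 55.76 mm.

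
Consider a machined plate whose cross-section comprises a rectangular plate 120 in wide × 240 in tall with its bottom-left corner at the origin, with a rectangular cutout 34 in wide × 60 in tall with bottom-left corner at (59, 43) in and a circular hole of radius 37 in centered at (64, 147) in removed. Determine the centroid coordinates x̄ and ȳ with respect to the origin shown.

x̄ = 57.78 in, ȳ = 119.10 in

plate: A = 120 × 240 = 28800.00, centroid at (60.00, 120.00).
hole 1: A = −(34 × 60) = -2040.00, centroid at (76.00, 73.00).
hole 2: A = −π·37² = -4300.84, centroid at (64.00, 147.00).
ΣA = 22459.16 in²
ΣAx̄ = (28800.00)(60.00) + (-2040.00)(76.00) + (-4300.84)(64.00) = 1297706.22 in³
ΣAȳ = (28800.00)(120.00) + (-2040.00)(73.00) + (-4300.84)(147.00) = 2674856.47 in³
x̄ = 1297706.22 / 22459.16 = 57.78 in
ȳ = 2674856.47 / 22459.16 = 119.10 in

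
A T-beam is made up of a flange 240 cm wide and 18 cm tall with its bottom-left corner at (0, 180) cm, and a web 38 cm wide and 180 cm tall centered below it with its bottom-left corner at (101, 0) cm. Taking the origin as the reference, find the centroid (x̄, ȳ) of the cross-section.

x̄ = 120.00 cm, ȳ = 128.32 cm

web: A = 38 × 180 = 6840.00, centroid at (120.00, 90.00).
flange: A = 240 × 18 = 4320.00, centroid at (120.00, 189.00).
ΣA = 11160.00 cm²
ΣAx̄ = (6840.00)(120.00) + (4320.00)(120.00) = 1339200.00 cm³
ΣAȳ = (6840.00)(90.00) + (4320.00)(189.00) = 1432080.00 cm³
x̄ = 1339200.00 / 11160.00 = 120.00 cm
ȳ = 1432080.00 / 11160.00 = 128.32 cm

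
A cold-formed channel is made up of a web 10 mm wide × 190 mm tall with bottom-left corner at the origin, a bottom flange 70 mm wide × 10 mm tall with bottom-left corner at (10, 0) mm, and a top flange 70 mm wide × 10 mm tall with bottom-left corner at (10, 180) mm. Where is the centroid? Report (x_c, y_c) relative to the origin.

web: A = 10 × 190 = 1900.00, centroid at (5.00, 95.00).
bottom flange: A = 70 × 10 = 700.00, centroid at (45.00, 5.00).
top flange: A = 70 × 10 = 700.00, centroid at (45.00, 185.00).
ΣA = 3300.00 mm²
ΣAx_c = (1900.00)(5.00) + (700.00)(45.00) + (700.00)(45.00) = 72500.00 mm³
ΣAy_c = (1900.00)(95.00) + (700.00)(5.00) + (700.00)(185.00) = 313500.00 mm³
x_c = 72500.00 / 3300.00 = 21.97 mm
y_c = 313500.00 / 3300.00 = 95.00 mm

x_c = 21.97 mm, y_c = 95.00 mm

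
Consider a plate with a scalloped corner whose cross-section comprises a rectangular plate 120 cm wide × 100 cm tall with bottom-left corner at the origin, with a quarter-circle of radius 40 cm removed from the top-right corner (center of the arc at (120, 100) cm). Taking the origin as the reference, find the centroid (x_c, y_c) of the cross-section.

plate: A = 120 × 100 = 12000.00, centroid at (60.00, 50.00).
removed quarter-circle: A = −¼π·40² = -1256.64, centroid at (103.02, 83.02).
ΣA = 10743.36 cm², ΣAx_c = 590536.89 cm³, ΣAy_c = 495669.63 cm³.
x_c = 590536.89/10743.36 = 54.97 cm; y_c = 495669.63/10743.36 = 46.14 cm.

x_c = 54.97 cm, y_c = 46.14 cm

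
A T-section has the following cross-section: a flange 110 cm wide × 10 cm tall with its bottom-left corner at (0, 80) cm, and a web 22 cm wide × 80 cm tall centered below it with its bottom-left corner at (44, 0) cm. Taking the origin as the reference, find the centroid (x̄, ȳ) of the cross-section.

x̄ = 55.00 cm, ȳ = 57.31 cm

web: A = 22 × 80 = 1760.00, centroid at (55.00, 40.00).
flange: A = 110 × 10 = 1100.00, centroid at (55.00, 85.00).
ΣA = 2860.00 cm², ΣAx̄ = 157300.00 cm³, ΣAȳ = 163900.00 cm³.
x̄ = 157300.00/2860.00 = 55.00 cm; ȳ = 163900.00/2860.00 = 57.31 cm.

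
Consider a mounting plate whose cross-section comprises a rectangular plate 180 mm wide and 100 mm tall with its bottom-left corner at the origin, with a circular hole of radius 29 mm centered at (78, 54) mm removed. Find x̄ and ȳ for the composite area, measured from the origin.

x̄ = 92.06 mm, ȳ = 49.31 mm

plate: A = 180 × 100 = 18000.00, centroid at (90.00, 50.00).
hole: A = −π·29² = -2642.08, centroid at (78.00, 54.00).
ΣA = 15357.92 mm²
ΣAx̄ = (18000.00)(90.00) + (-2642.08)(78.00) = 1413917.81 mm³
ΣAȳ = (18000.00)(50.00) + (-2642.08)(54.00) = 757327.71 mm³
x̄ = 1413917.81 / 15357.92 = 92.06 mm
ȳ = 757327.71 / 15357.92 = 49.31 mm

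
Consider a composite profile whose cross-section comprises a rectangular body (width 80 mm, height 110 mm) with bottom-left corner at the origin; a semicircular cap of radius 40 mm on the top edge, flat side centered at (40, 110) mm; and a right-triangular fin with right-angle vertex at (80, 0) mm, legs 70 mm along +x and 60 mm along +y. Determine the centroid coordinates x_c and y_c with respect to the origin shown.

rectangular body: A = 80 × 110 = 8800.00, centroid at (40.00, 55.00).
semicircular top: A = ½π·40² = 2513.27, centroid at (40.00, 126.98).
triangular fin: A = ½·70·60 = 2100.00, centroid at (103.33, 20.00).
ΣA = 13413.27 mm²
ΣAx_c = (8800.00)(40.00) + (2513.27)(40.00) + (2100.00)(103.33) = 669530.96 mm³
ΣAy_c = (8800.00)(55.00) + (2513.27)(126.98) + (2100.00)(20.00) = 845126.82 mm³
x_c = 669530.96 / 13413.27 = 49.92 mm
y_c = 845126.82 / 13413.27 = 63.01 mm

x_c = 49.92 mm, y_c = 63.01 mm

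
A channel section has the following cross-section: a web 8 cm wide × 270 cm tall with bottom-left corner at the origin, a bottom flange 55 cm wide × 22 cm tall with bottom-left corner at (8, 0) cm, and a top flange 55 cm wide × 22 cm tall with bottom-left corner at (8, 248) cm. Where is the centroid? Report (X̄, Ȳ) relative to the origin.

web: A = 8 × 270 = 2160.00, centroid at (4.00, 135.00).
bottom flange: A = 55 × 22 = 1210.00, centroid at (35.50, 11.00).
top flange: A = 55 × 22 = 1210.00, centroid at (35.50, 259.00).
ΣA = 4580.00 cm²
ΣAX̄ = (2160.00)(4.00) + (1210.00)(35.50) + (1210.00)(35.50) = 94550.00 cm³
ΣAȲ = (2160.00)(135.00) + (1210.00)(11.00) + (1210.00)(259.00) = 618300.00 cm³
X̄ = 94550.00 / 4580.00 = 20.64 cm
Ȳ = 618300.00 / 4580.00 = 135.00 cm

X̄ = 20.64 cm, Ȳ = 135.00 cm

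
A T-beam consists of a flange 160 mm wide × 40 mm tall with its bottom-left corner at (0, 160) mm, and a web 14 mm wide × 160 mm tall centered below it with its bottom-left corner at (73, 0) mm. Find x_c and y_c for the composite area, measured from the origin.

web: A = 14 × 160 = 2240.00, centroid at (80.00, 80.00).
flange: A = 160 × 40 = 6400.00, centroid at (80.00, 180.00).
ΣA = 8640.00 mm²
ΣAx_c = (2240.00)(80.00) + (6400.00)(80.00) = 691200.00 mm³
ΣAy_c = (2240.00)(80.00) + (6400.00)(180.00) = 1331200.00 mm³
x_c = 691200.00 / 8640.00 = 80.00 mm
y_c = 1331200.00 / 8640.00 = 154.07 mm

x_c = 80.00 mm, y_c = 154.07 mm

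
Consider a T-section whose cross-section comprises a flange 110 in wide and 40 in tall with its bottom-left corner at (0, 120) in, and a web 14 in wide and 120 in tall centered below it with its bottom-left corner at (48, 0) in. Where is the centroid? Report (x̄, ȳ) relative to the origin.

web: A = 14 × 120 = 1680.00, centroid at (55.00, 60.00).
flange: A = 110 × 40 = 4400.00, centroid at (55.00, 140.00).
ΣA = 6080.00 in², ΣAx̄ = 334400.00 in³, ΣAȳ = 716800.00 in³.
x̄ = 334400.00/6080.00 = 55.00 in; ȳ = 716800.00/6080.00 = 117.89 in.

x̄ = 55.00 in, ȳ = 117.89 in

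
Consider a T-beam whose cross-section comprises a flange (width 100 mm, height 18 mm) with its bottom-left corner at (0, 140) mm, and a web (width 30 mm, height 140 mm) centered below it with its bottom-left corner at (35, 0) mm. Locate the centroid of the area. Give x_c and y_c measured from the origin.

Part | A | x̄ᵢ | ȳᵢ | A·x̄ᵢ | A·ȳᵢ
web | 4200.00 | 50.00 | 70.00 | 210000.00 | 294000.00
flange | 1800.00 | 50.00 | 149.00 | 90000.00 | 268200.00
Σ | 6000.00 |  |  | 300000.00 | 562200.00
x_c = 300000.00 / 6000.00 = 50.00 mm
y_c = 562200.00 / 6000.00 = 93.70 mm

x_c = 50.00 mm, y_c = 93.70 mm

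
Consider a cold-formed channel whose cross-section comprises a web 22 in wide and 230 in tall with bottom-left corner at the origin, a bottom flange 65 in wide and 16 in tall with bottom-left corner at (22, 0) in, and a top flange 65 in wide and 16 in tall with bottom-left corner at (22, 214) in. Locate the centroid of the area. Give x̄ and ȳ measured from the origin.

web: A = 22 × 230 = 5060.00, centroid at (11.00, 115.00).
bottom flange: A = 65 × 16 = 1040.00, centroid at (54.50, 8.00).
top flange: A = 65 × 16 = 1040.00, centroid at (54.50, 222.00).
ΣA = 7140.00 in², ΣAx̄ = 169020.00 in³, ΣAȳ = 821100.00 in³.
x̄ = 169020.00/7140.00 = 23.67 in; ȳ = 821100.00/7140.00 = 115.00 in.

x̄ = 23.67 in, ȳ = 115.00 in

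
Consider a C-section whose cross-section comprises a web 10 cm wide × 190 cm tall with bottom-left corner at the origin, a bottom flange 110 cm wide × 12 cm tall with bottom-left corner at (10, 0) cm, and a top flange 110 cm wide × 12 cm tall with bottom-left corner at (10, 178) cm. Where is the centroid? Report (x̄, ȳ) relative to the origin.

x̄ = 39.89 cm, ȳ = 95.00 cm

web: A = 10 × 190 = 1900.00, centroid at (5.00, 95.00).
bottom flange: A = 110 × 12 = 1320.00, centroid at (65.00, 6.00).
top flange: A = 110 × 12 = 1320.00, centroid at (65.00, 184.00).
ΣA = 4540.00 cm², ΣAx̄ = 181100.00 cm³, ΣAȳ = 431300.00 cm³.
x̄ = 181100.00/4540.00 = 39.89 cm; ȳ = 431300.00/4540.00 = 95.00 cm.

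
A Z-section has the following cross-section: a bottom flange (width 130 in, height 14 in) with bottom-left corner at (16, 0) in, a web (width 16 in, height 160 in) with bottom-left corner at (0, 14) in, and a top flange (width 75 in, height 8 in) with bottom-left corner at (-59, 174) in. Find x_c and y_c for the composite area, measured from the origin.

Part | A | x̄ᵢ | ȳᵢ | A·x̄ᵢ | A·ȳᵢ
bottom flange | 1820.00 | 81.00 | 7.00 | 147420.00 | 12740.00
web | 2560.00 | 8.00 | 94.00 | 20480.00 | 240640.00
top flange | 600.00 | -21.50 | 178.00 | -12900.00 | 106800.00
Σ | 4980.00 |  |  | 155000.00 | 360180.00
x_c = 155000.00 / 4980.00 = 31.12 in
y_c = 360180.00 / 4980.00 = 72.33 in

x_c = 31.12 in, y_c = 72.33 in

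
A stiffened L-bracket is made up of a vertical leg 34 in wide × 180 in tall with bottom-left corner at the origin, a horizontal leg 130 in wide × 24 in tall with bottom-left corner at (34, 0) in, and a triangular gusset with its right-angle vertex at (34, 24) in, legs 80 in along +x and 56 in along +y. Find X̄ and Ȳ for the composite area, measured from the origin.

X̄ = 47.81 in, Ȳ = 59.57 in

Part | A | x̄ᵢ | ȳᵢ | A·x̄ᵢ | A·ȳᵢ
vertical leg | 6120.00 | 17.00 | 90.00 | 104040.00 | 550800.00
horizontal leg | 3120.00 | 99.00 | 12.00 | 308880.00 | 37440.00
gusset | 2240.00 | 60.67 | 42.67 | 135893.33 | 95573.33
Σ | 11480.00 |  |  | 548813.33 | 683813.33
X̄ = 548813.33 / 11480.00 = 47.81 in
Ȳ = 683813.33 / 11480.00 = 59.57 in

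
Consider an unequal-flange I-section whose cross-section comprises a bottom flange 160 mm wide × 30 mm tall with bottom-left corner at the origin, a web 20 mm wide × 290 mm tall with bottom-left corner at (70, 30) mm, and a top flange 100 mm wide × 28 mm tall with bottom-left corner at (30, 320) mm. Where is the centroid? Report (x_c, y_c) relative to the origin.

x_c = 80.00 mm, y_c = 150.91 mm

bottom flange: A = 160 × 30 = 4800.00, centroid at (80.00, 15.00).
web: A = 20 × 290 = 5800.00, centroid at (80.00, 175.00).
top flange: A = 100 × 28 = 2800.00, centroid at (80.00, 334.00).
ΣA = 13400.00 mm², ΣAx_c = 1072000.00 mm³, ΣAy_c = 2022200.00 mm³.
x_c = 1072000.00/13400.00 = 80.00 mm; y_c = 2022200.00/13400.00 = 150.91 mm.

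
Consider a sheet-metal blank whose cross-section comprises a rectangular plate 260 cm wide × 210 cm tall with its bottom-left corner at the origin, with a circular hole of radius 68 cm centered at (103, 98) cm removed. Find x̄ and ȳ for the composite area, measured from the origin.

x̄ = 139.79 cm, ȳ = 107.54 cm

Part | A | x̄ᵢ | ȳᵢ | A·x̄ᵢ | A·ȳᵢ
plate | 54600.00 | 130.00 | 105.00 | 7098000.00 | 5733000.00
hole | -14526.72 | 103.00 | 98.00 | -1496252.62 | -1423618.99
Σ | 40073.28 |  |  | 5601747.38 | 4309381.01
x̄ = 5601747.38 / 40073.28 = 139.79 cm
ȳ = 4309381.01 / 40073.28 = 107.54 cm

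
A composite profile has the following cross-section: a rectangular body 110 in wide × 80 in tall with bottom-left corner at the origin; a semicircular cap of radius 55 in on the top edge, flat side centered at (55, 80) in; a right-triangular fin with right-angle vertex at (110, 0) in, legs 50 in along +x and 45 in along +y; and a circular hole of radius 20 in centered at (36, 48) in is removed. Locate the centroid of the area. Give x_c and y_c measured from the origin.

Part | A | x̄ᵢ | ȳᵢ | A·x̄ᵢ | A·ȳᵢ
rectangular body | 8800.00 | 55.00 | 40.00 | 484000.00 | 352000.00
semicircular top | 4751.66 | 55.00 | 103.34 | 261341.24 | 491049.38
triangular fin | 1125.00 | 126.67 | 15.00 | 142500.00 | 16875.00
hole | -1256.64 | 36.00 | 48.00 | -45238.93 | -60318.58
Σ | 13420.02 |  |  | 842602.30 | 799605.80
x_c = 842602.30 / 13420.02 = 62.79 in
y_c = 799605.80 / 13420.02 = 59.58 in

x_c = 62.79 in, y_c = 59.58 in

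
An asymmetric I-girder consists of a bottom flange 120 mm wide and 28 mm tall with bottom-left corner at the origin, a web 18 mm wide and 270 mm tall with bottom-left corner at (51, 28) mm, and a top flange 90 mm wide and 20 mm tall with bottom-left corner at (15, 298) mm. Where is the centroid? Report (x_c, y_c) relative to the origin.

Part | A | x̄ᵢ | ȳᵢ | A·x̄ᵢ | A·ȳᵢ
bottom flange | 3360.00 | 60.00 | 14.00 | 201600.00 | 47040.00
web | 4860.00 | 60.00 | 163.00 | 291600.00 | 792180.00
top flange | 1800.00 | 60.00 | 308.00 | 108000.00 | 554400.00
Σ | 10020.00 |  |  | 601200.00 | 1393620.00
x_c = 601200.00 / 10020.00 = 60.00 mm
y_c = 1393620.00 / 10020.00 = 139.08 mm

x_c = 60.00 mm, y_c = 139.08 mm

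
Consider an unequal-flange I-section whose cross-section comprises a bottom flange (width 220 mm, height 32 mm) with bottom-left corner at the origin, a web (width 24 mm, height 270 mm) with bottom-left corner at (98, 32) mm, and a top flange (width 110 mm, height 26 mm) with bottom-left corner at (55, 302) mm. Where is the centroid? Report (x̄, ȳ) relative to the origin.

x̄ = 110.00 mm, ȳ = 127.94 mm

bottom flange: A = 220 × 32 = 7040.00, centroid at (110.00, 16.00).
web: A = 24 × 270 = 6480.00, centroid at (110.00, 167.00).
top flange: A = 110 × 26 = 2860.00, centroid at (110.00, 315.00).
ΣA = 16380.00 mm², ΣAx̄ = 1801800.00 mm³, ΣAȳ = 2095700.00 mm³.
x̄ = 1801800.00/16380.00 = 110.00 mm; ȳ = 2095700.00/16380.00 = 127.94 mm.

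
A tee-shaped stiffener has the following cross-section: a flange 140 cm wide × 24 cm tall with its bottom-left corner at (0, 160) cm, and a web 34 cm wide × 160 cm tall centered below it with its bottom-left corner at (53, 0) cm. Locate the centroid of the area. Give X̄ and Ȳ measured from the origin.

web: A = 34 × 160 = 5440.00, centroid at (70.00, 80.00).
flange: A = 140 × 24 = 3360.00, centroid at (70.00, 172.00).
ΣA = 8800.00 cm²
ΣAX̄ = (5440.00)(70.00) + (3360.00)(70.00) = 616000.00 cm³
ΣAȲ = (5440.00)(80.00) + (3360.00)(172.00) = 1013120.00 cm³
X̄ = 616000.00 / 8800.00 = 70.00 cm
Ȳ = 1013120.00 / 8800.00 = 115.13 cm

X̄ = 70.00 cm, Ȳ = 115.13 cm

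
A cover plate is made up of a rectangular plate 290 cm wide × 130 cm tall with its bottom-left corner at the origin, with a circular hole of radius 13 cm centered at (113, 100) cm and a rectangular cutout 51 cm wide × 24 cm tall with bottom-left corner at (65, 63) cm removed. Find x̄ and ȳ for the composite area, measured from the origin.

x̄ = 147.33 cm, ȳ = 64.14 cm

plate: A = 290 × 130 = 37700.00, centroid at (145.00, 65.00).
hole 1: A = −π·13² = -530.93, centroid at (113.00, 100.00).
hole 2: A = −(51 × 24) = -1224.00, centroid at (90.50, 75.00).
ΣA = 35945.07 cm², ΣAx̄ = 5295733.01 cm³, ΣAȳ = 2305607.08 cm³.
x̄ = 5295733.01/35945.07 = 147.33 cm; ȳ = 2305607.08/35945.07 = 64.14 cm.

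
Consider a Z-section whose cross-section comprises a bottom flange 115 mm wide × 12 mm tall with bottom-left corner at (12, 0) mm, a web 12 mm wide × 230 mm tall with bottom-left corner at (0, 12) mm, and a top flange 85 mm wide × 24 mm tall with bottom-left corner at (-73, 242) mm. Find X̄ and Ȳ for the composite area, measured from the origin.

X̄ = 8.13 mm, Ȳ = 141.90 mm

bottom flange: A = 115 × 12 = 1380.00, centroid at (69.50, 6.00).
web: A = 12 × 230 = 2760.00, centroid at (6.00, 127.00).
top flange: A = 85 × 24 = 2040.00, centroid at (-30.50, 254.00).
ΣA = 6180.00 mm²
ΣAX̄ = (1380.00)(69.50) + (2760.00)(6.00) + (2040.00)(-30.50) = 50250.00 mm³
ΣAȲ = (1380.00)(6.00) + (2760.00)(127.00) + (2040.00)(254.00) = 876960.00 mm³
X̄ = 50250.00 / 6180.00 = 8.13 mm
Ȳ = 876960.00 / 6180.00 = 141.90 mm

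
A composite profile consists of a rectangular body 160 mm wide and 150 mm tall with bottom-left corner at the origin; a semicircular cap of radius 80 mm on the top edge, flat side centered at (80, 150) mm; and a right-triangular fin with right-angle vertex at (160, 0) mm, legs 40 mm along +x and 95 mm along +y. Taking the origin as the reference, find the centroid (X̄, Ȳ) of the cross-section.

rectangular body: A = 160 × 150 = 24000.00, centroid at (80.00, 75.00).
semicircular top: A = ½π·80² = 10053.10, centroid at (80.00, 183.95).
triangular fin: A = ½·40·95 = 1900.00, centroid at (173.33, 31.67).
ΣA = 35953.10 mm², ΣAX̄ = 3053581.05 mm³, ΣAȲ = 3709464.47 mm³.
X̄ = 3053581.05/35953.10 = 84.93 mm; Ȳ = 3709464.47/35953.10 = 103.18 mm.

X̄ = 84.93 mm, Ȳ = 103.18 mm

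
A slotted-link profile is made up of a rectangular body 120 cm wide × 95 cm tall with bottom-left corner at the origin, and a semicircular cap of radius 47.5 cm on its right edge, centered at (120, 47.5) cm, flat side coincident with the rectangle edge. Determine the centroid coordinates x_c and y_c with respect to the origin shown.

rectangular body: A = 120 × 95 = 11400.00, centroid at (60.00, 47.50).
semicircular end: A = ½π·47.5² = 3544.11, centroid at (140.16, 47.50).
ΣA = 14944.11 cm²
ΣAx_c = (11400.00)(60.00) + (3544.11)(140.16) = 1180741.02 cm³
ΣAy_c = (11400.00)(47.50) + (3544.11)(47.50) = 709845.19 cm³
x_c = 1180741.02 / 14944.11 = 79.01 cm
y_c = 709845.19 / 14944.11 = 47.50 cm

x_c = 79.01 cm, y_c = 47.50 cm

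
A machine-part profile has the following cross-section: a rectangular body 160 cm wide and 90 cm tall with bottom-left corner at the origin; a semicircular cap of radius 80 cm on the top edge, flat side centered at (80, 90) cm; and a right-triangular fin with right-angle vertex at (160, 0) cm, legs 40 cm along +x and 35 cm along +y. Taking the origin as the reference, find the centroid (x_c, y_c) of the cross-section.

Part | A | x̄ᵢ | ȳᵢ | A·x̄ᵢ | A·ȳᵢ
rectangular body | 14400.00 | 80.00 | 45.00 | 1152000.00 | 648000.00
semicircular top | 10053.10 | 80.00 | 123.95 | 804247.72 | 1246112.02
triangular fin | 700.00 | 173.33 | 11.67 | 121333.33 | 8166.67
Σ | 25153.10 |  |  | 2077581.05 | 1902278.68
x_c = 2077581.05 / 25153.10 = 82.60 cm
y_c = 1902278.68 / 25153.10 = 75.63 cm

x_c = 82.60 cm, y_c = 75.63 cm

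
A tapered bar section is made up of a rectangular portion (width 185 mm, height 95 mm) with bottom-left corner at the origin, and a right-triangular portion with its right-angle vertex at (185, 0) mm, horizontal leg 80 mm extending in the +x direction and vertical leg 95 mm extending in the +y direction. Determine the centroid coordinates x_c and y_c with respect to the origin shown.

x_c = 113.69 mm, y_c = 44.69 mm

rectangular portion: A = 185 × 95 = 17575.00, centroid at (92.50, 47.50).
triangular portion: A = ½·80·95 = 3800.00, centroid at (211.67, 31.67).
ΣA = 21375.00 mm², ΣAx_c = 2430020.83 mm³, ΣAy_c = 955145.83 mm³.
x_c = 2430020.83/21375.00 = 113.69 mm; y_c = 955145.83/21375.00 = 44.69 mm.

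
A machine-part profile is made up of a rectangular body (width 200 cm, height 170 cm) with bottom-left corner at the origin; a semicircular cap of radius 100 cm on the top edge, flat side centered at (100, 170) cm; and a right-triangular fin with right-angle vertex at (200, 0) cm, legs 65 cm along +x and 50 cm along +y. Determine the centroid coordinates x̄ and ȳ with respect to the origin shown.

x̄ = 103.85 cm, ȳ = 121.83 cm

Part | A | x̄ᵢ | ȳᵢ | A·x̄ᵢ | A·ȳᵢ
rectangular body | 34000.00 | 100.00 | 85.00 | 3400000.00 | 2890000.00
semicircular top | 15707.96 | 100.00 | 212.44 | 1570796.33 | 3337020.42
triangular fin | 1625.00 | 221.67 | 16.67 | 360208.33 | 27083.33
Σ | 51332.96 |  |  | 5331004.66 | 6254103.76
x̄ = 5331004.66 / 51332.96 = 103.85 cm
ȳ = 6254103.76 / 51332.96 = 121.83 cm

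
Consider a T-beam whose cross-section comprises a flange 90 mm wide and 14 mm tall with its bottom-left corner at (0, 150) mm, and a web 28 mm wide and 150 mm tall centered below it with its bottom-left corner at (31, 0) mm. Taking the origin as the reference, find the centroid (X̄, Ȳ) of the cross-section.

X̄ = 45.00 mm, Ȳ = 93.92 mm

Part | A | x̄ᵢ | ȳᵢ | A·x̄ᵢ | A·ȳᵢ
web | 4200.00 | 45.00 | 75.00 | 189000.00 | 315000.00
flange | 1260.00 | 45.00 | 157.00 | 56700.00 | 197820.00
Σ | 5460.00 |  |  | 245700.00 | 512820.00
X̄ = 245700.00 / 5460.00 = 45.00 mm
Ȳ = 512820.00 / 5460.00 = 93.92 mm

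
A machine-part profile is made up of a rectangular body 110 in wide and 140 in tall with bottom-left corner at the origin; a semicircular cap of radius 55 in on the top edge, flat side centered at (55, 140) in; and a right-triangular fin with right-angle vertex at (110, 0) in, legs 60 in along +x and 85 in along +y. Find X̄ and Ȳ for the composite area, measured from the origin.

Part | A | x̄ᵢ | ȳᵢ | A·x̄ᵢ | A·ȳᵢ
rectangular body | 15400.00 | 55.00 | 70.00 | 847000.00 | 1078000.00
semicircular top | 4751.66 | 55.00 | 163.34 | 261341.24 | 776148.91
triangular fin | 2550.00 | 130.00 | 28.33 | 331500.00 | 72250.00
Σ | 22701.66 |  |  | 1439841.24 | 1926398.91
X̄ = 1439841.24 / 22701.66 = 63.42 in
Ȳ = 1926398.91 / 22701.66 = 84.86 in

X̄ = 63.42 in, Ȳ = 84.86 in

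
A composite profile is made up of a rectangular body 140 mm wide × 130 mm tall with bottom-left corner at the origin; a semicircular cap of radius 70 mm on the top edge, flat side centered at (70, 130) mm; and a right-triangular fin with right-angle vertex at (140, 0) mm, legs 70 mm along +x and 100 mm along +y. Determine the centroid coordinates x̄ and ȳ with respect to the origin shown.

Part | A | x̄ᵢ | ȳᵢ | A·x̄ᵢ | A·ȳᵢ
rectangular body | 18200.00 | 70.00 | 65.00 | 1274000.00 | 1183000.00
semicircular top | 7696.90 | 70.00 | 159.71 | 538783.14 | 1229263.93
triangular fin | 3500.00 | 163.33 | 33.33 | 571666.67 | 116666.67
Σ | 29396.90 |  |  | 2384449.81 | 2528930.59
x̄ = 2384449.81 / 29396.90 = 81.11 mm
ȳ = 2528930.59 / 29396.90 = 86.03 mm

x̄ = 81.11 mm, ȳ = 86.03 mm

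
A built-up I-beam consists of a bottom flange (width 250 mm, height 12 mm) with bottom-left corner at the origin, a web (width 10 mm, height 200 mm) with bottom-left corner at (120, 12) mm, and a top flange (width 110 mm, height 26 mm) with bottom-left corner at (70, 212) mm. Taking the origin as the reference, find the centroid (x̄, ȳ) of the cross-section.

bottom flange: A = 250 × 12 = 3000.00, centroid at (125.00, 6.00).
web: A = 10 × 200 = 2000.00, centroid at (125.00, 112.00).
top flange: A = 110 × 26 = 2860.00, centroid at (125.00, 225.00).
ΣA = 7860.00 mm²
ΣAx̄ = (3000.00)(125.00) + (2000.00)(125.00) + (2860.00)(125.00) = 982500.00 mm³
ΣAȳ = (3000.00)(6.00) + (2000.00)(112.00) + (2860.00)(225.00) = 885500.00 mm³
x̄ = 982500.00 / 7860.00 = 125.00 mm
ȳ = 885500.00 / 7860.00 = 112.66 mm

x̄ = 125.00 mm, ȳ = 112.66 mm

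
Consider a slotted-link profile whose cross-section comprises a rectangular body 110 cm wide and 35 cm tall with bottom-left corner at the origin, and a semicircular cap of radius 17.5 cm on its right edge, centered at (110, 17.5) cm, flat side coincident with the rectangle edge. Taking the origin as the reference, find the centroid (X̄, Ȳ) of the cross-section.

rectangular body: A = 110 × 35 = 3850.00, centroid at (55.00, 17.50).
semicircular end: A = ½π·17.5² = 481.06, centroid at (117.43, 17.50).
ΣA = 4331.06 cm²
ΣAX̄ = (3850.00)(55.00) + (481.06)(117.43) = 268239.12 cm³
ΣAȲ = (3850.00)(17.50) + (481.06)(17.50) = 75793.49 cm³
X̄ = 268239.12 / 4331.06 = 61.93 cm
Ȳ = 75793.49 / 4331.06 = 17.50 cm

X̄ = 61.93 cm, Ȳ = 17.50 cm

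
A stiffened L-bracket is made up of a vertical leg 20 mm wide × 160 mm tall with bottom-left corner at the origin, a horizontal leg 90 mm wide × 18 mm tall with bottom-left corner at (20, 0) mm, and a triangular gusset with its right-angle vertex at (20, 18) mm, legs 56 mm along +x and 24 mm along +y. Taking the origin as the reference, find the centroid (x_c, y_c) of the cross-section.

x_c = 29.73 mm, y_c = 52.45 mm

vertical leg: A = 20 × 160 = 3200.00, centroid at (10.00, 80.00).
horizontal leg: A = 90 × 18 = 1620.00, centroid at (65.00, 9.00).
gusset: A = ½·56·24 = 672.00, centroid at (38.67, 26.00).
ΣA = 5492.00 mm²
ΣAx_c = (3200.00)(10.00) + (1620.00)(65.00) + (672.00)(38.67) = 163284.00 mm³
ΣAy_c = (3200.00)(80.00) + (1620.00)(9.00) + (672.00)(26.00) = 288052.00 mm³
x_c = 163284.00 / 5492.00 = 29.73 mm
y_c = 288052.00 / 5492.00 = 52.45 mm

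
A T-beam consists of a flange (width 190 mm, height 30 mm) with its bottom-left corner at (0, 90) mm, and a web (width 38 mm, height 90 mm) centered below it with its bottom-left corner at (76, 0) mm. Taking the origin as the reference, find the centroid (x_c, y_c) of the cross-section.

web: A = 38 × 90 = 3420.00, centroid at (95.00, 45.00).
flange: A = 190 × 30 = 5700.00, centroid at (95.00, 105.00).
ΣA = 9120.00 mm², ΣAx_c = 866400.00 mm³, ΣAy_c = 752400.00 mm³.
x_c = 866400.00/9120.00 = 95.00 mm; y_c = 752400.00/9120.00 = 82.50 mm.

x_c = 95.00 mm, y_c = 82.50 mm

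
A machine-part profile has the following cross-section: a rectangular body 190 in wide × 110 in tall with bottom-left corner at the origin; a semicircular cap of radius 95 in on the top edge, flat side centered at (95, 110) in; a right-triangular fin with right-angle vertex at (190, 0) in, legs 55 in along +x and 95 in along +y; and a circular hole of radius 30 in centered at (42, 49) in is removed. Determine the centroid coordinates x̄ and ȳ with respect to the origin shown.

rectangular body: A = 190 × 110 = 20900.00, centroid at (95.00, 55.00).
semicircular top: A = ½π·95² = 14176.44, centroid at (95.00, 150.32).
triangular fin: A = ½·55·95 = 2612.50, centroid at (208.33, 31.67).
hole: A = −π·30² = -2827.43, centroid at (42.00, 49.00).
ΣA = 34861.50 in², ΣAx̄ = 3757780.13 in³, ΣAȳ = 3224676.32 in³.
x̄ = 3757780.13/34861.50 = 107.79 in; ȳ = 3224676.32/34861.50 = 92.50 in.

x̄ = 107.79 in, ȳ = 92.50 in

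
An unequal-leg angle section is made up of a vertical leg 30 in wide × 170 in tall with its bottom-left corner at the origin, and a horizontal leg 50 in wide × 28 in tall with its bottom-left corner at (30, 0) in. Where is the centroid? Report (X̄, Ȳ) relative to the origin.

vertical leg: A = 30 × 170 = 5100.00, centroid at (15.00, 85.00).
horizontal leg: A = 50 × 28 = 1400.00, centroid at (55.00, 14.00).
ΣA = 6500.00 in², ΣAX̄ = 153500.00 in³, ΣAȲ = 453100.00 in³.
X̄ = 153500.00/6500.00 = 23.62 in; Ȳ = 453100.00/6500.00 = 69.71 in.

X̄ = 23.62 in, Ȳ = 69.71 in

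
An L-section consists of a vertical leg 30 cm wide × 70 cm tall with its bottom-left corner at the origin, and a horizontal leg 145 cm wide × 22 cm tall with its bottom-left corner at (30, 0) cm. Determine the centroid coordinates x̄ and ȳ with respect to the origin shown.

x̄ = 67.76 cm, ȳ = 20.53 cm

vertical leg: A = 30 × 70 = 2100.00, centroid at (15.00, 35.00).
horizontal leg: A = 145 × 22 = 3190.00, centroid at (102.50, 11.00).
ΣA = 5290.00 cm², ΣAx̄ = 358475.00 cm³, ΣAȳ = 108590.00 cm³.
x̄ = 358475.00/5290.00 = 67.76 cm; ȳ = 108590.00/5290.00 = 20.53 cm.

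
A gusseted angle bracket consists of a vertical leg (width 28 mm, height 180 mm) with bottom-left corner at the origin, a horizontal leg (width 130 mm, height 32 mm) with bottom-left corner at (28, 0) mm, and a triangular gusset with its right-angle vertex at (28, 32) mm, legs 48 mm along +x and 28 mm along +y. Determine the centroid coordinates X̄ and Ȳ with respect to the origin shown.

X̄ = 49.33 mm, Ȳ = 55.50 mm

vertical leg: A = 28 × 180 = 5040.00, centroid at (14.00, 90.00).
horizontal leg: A = 130 × 32 = 4160.00, centroid at (93.00, 16.00).
gusset: A = ½·48·28 = 672.00, centroid at (44.00, 41.33).
ΣA = 9872.00 mm², ΣAX̄ = 487008.00 mm³, ΣAȲ = 547936.00 mm³.
X̄ = 487008.00/9872.00 = 49.33 mm; Ȳ = 547936.00/9872.00 = 55.50 mm.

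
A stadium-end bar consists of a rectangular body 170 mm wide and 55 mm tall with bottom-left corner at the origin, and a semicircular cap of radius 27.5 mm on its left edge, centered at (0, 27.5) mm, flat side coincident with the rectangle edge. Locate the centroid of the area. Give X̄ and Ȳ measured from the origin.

rectangular body: A = 170 × 55 = 9350.00, centroid at (85.00, 27.50).
semicircular end: A = ½π·27.5² = 1187.91, centroid at (-11.67, 27.50).
ΣA = 10537.91 mm², ΣAX̄ = 780885.42 mm³, ΣAȲ = 289792.65 mm³.
X̄ = 780885.42/10537.91 = 74.10 mm; Ȳ = 289792.65/10537.91 = 27.50 mm.

X̄ = 74.10 mm, Ȳ = 27.50 mm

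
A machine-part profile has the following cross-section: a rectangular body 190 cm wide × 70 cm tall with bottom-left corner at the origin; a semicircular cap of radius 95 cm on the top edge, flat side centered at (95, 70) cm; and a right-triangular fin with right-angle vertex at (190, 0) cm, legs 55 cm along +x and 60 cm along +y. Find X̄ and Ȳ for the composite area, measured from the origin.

rectangular body: A = 190 × 70 = 13300.00, centroid at (95.00, 35.00).
semicircular top: A = ½π·95² = 14176.44, centroid at (95.00, 110.32).
triangular fin: A = ½·55·60 = 1650.00, centroid at (208.33, 20.00).
ΣA = 29126.44 cm²
ΣAX̄ = (13300.00)(95.00) + (14176.44)(95.00) + (1650.00)(208.33) = 2954011.50 cm³
ΣAȲ = (13300.00)(35.00) + (14176.44)(110.32) + (1650.00)(20.00) = 2062433.91 cm³
X̄ = 2954011.50 / 29126.44 = 101.42 cm
Ȳ = 2062433.91 / 29126.44 = 70.81 cm

X̄ = 101.42 cm, Ȳ = 70.81 cm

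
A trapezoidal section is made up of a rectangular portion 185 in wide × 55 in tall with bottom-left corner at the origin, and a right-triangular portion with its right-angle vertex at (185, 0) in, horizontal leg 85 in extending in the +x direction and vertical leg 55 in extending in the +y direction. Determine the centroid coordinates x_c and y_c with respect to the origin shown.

x_c = 115.07 in, y_c = 25.79 in

rectangular portion: A = 185 × 55 = 10175.00, centroid at (92.50, 27.50).
triangular portion: A = ½·85·55 = 2337.50, centroid at (213.33, 18.33).
ΣA = 12512.50 in², ΣAx_c = 1439854.17 in³, ΣAy_c = 322666.67 in³.
x_c = 1439854.17/12512.50 = 115.07 in; y_c = 322666.67/12512.50 = 25.79 in.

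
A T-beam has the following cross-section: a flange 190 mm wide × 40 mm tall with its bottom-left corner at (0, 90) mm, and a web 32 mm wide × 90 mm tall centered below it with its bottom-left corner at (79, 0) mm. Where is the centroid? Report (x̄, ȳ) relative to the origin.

x̄ = 95.00 mm, ȳ = 92.14 mm

Part | A | x̄ᵢ | ȳᵢ | A·x̄ᵢ | A·ȳᵢ
web | 2880.00 | 95.00 | 45.00 | 273600.00 | 129600.00
flange | 7600.00 | 95.00 | 110.00 | 722000.00 | 836000.00
Σ | 10480.00 |  |  | 995600.00 | 965600.00
x̄ = 995600.00 / 10480.00 = 95.00 mm
ȳ = 965600.00 / 10480.00 = 92.14 mm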